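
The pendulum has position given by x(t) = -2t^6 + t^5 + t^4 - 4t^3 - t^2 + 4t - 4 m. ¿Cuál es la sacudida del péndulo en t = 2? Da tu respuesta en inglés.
We must differentiate our position equation x(t) = -2·t^6 + t^5 + t^4 - 4·t^3 - t^2 + 4·t - 4 3 times. Taking d/dt of x(t), we find v(t) = -12·t^5 + 5·t^4 + 4·t^3 - 12·t^2 - 2·t + 4. Taking d/dt of v(t), we find a(t) = -60·t^4 + 20·t^3 + 12·t^2 - 24·t - 2. Differentiating acceleration, we get jerk: j(t) = -240·t^3 + 60·t^2 + 24·t - 24. We have jerk j(t) = -240·t^3 + 60·t^2 + 24·t - 24. Substituting t = 2: j(2) = -1656.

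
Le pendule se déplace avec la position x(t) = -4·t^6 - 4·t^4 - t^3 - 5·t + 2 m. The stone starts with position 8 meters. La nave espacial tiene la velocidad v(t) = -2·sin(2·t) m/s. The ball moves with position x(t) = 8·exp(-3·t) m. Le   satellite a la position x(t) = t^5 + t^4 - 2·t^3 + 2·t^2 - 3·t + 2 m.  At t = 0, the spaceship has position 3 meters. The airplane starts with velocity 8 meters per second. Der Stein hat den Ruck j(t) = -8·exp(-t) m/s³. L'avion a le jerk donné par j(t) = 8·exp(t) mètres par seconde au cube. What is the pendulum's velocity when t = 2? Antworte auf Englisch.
Starting from position x(t) = -4·t^6 - 4·t^4 - t^3 - 5·t + 2, we take 1 derivative. Taking d/dt of x(t), we find v(t) = -24·t^5 - 16·t^3 - 3·t^2 - 5. From the given velocity equation v(t) = -24·t^5 - 16·t^3 - 3·t^2 - 5, we substitute t = 2 to get v = -913.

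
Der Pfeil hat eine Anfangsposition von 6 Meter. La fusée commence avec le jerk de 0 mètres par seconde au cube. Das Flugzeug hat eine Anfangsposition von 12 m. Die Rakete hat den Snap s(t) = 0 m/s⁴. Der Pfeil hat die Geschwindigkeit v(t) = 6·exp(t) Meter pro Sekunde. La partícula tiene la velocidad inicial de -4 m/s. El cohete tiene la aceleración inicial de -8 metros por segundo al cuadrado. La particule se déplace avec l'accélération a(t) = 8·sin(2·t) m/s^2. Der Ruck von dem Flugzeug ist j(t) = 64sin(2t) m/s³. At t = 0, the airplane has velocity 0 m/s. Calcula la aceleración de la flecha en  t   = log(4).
Partiendo de la velocidad v(t) = 6·exp(t), tomamos 1 derivada. Tomando d/dt de v(t), encontramos a(t) = 6·exp(t). Usando a(t) = 6·exp(t) y sustituyendo t = log(4), encontramos a = 24.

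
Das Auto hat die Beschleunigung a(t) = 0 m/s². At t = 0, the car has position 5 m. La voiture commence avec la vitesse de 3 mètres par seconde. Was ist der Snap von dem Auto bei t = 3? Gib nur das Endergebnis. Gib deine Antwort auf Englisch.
The snap at t = 3 is s = 0.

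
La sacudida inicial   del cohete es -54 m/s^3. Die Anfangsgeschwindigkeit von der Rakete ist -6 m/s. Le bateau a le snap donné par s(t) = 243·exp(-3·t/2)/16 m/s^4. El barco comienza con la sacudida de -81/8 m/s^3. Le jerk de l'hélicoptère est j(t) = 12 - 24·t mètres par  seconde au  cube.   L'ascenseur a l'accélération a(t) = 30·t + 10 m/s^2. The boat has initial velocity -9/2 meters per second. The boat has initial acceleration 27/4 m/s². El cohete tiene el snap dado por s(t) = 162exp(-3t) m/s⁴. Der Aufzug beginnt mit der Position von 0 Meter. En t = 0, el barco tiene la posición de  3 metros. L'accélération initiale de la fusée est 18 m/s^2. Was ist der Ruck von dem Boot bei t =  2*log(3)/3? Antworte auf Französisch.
Nous devons trouver l'intégrale de notre équation du snap s(t) = 243·exp(-3·t/2)/16 1 fois. En intégrant le snap et en utilisant la condition initiale j(0) = -81/8, nous obtenons j(t) = -81·exp(-3·t/2)/8. En utilisant j(t) = -81·exp(-3·t/2)/8 et en substituant t = 2*log(3)/3, nous trouvons j = -27/8.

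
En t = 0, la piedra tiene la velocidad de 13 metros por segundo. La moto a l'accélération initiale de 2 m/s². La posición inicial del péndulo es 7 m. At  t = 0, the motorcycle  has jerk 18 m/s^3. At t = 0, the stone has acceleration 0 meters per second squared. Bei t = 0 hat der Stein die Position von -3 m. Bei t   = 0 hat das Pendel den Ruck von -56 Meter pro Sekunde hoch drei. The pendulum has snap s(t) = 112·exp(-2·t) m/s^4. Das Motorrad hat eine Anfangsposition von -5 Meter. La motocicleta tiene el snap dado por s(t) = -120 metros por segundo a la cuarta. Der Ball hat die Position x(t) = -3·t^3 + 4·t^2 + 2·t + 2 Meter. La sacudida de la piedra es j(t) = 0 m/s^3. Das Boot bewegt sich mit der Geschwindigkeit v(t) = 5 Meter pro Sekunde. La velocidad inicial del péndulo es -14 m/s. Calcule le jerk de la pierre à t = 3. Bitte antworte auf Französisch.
Nous avons le jerk j(t) = 0. En substituant t = 3: j(3) = 0.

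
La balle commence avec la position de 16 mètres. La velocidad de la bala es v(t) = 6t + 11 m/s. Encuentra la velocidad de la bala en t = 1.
Tenemos la velocidad v(t) = 6·t + 11. Sustituyendo t = 1: v(1) = 17.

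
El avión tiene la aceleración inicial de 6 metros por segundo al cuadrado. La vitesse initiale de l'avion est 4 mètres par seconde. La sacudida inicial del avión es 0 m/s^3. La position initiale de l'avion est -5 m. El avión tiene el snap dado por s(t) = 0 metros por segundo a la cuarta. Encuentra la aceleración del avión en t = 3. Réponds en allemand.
Wir müssen die Stammfunktion unserer Gleichung für den Snap s(t) = 0 2-mal finden. Mit ∫s(t)dt und Anwendung von j(0) = 0, finden wir j(t) = 0. Mit ∫j(t)dt und Anwendung von a(0) = 6, finden wir a(t) = 6. Mit a(t) = 6 und Einsetzen von t = 3, finden wir a = 6.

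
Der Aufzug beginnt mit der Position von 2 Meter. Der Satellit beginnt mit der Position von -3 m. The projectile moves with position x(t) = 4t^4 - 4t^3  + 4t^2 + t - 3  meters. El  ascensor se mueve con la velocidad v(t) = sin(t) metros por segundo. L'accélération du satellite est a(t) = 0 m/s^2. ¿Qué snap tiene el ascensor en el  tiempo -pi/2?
Debemos derivar nuestra ecuación de la velocidad v(t) = sin(t) 3 veces. Tomando d/dt de v(t), encontramos a(t) = cos(t). Tomando d/dt de a(t), encontramos j(t) = -sin(t). Derivando la sacudida, obtenemos el snap: s(t) = -cos(t). Usando s(t) = -cos(t) y sustituyendo t = -pi/2, encontramos s = 0.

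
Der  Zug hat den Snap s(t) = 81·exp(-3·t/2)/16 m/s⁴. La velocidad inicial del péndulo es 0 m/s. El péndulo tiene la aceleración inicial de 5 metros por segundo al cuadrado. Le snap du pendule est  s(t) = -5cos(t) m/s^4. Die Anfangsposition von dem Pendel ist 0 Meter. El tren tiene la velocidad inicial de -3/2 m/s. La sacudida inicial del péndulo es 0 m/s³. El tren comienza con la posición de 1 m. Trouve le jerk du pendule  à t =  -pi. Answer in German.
Ausgehend von dem Snap s(t) = -5·cos(t), nehmen wir 1 Stammfunktion. Die Stammfunktion von dem Snap ist der Ruck. Mit j(0) = 0 erhalten wir j(t) = -5·sin(t). Aus der Gleichung für den Ruck j(t) = -5·sin(t), setzen wir t = -pi ein und erhalten j = 0.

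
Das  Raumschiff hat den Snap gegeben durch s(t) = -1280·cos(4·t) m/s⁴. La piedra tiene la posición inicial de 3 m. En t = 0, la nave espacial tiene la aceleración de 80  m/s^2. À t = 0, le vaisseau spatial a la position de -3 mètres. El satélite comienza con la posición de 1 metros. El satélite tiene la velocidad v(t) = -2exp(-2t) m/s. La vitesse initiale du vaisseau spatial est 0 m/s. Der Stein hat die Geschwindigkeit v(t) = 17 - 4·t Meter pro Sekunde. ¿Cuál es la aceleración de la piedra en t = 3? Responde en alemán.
Wir müssen unsere Gleichung für die Geschwindigkeit v(t) = 17 - 4·t 1-mal ableiten. Die Ableitung von der Geschwindigkeit ergibt die Beschleunigung: a(t) = -4. Aus der Gleichung für die Beschleunigung a(t) = -4, setzen wir t = 3 ein und erhalten a = -4.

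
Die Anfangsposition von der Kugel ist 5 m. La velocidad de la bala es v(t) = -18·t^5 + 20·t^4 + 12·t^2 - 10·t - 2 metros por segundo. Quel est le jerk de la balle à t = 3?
En partant de la vitesse v(t) = -18·t^5 + 20·t^4 + 12·t^2 - 10·t - 2, nous prenons 2 dérivées. En prenant d/dt de v(t), nous trouvons a(t) = -90·t^4 + 80·t^3 + 24·t - 10. En dérivant l'accélération, nous obtenons le jerk: j(t) = -360·t^3 + 240·t^2 + 24. En utilisant j(t) = -360·t^3 + 240·t^2 + 24 et en substituant t = 3, nous trouvons j = -7536.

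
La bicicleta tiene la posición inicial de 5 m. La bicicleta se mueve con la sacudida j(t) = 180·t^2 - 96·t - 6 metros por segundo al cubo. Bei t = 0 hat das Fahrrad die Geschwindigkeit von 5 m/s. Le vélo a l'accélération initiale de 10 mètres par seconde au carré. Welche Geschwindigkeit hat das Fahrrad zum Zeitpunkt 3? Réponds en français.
Pour résoudre ceci, nous devons prendre 2 primitives de notre équation du jerk j(t) = 180·t^2 - 96·t - 6. L'intégrale du jerk, avec a(0) = 10, donne l'accélération: a(t) = 60·t^3 - 48·t^2 - 6·t + 10. L'intégrale de l'accélération est la vitesse. En utilisant v(0) = 5, nous obtenons v(t) = 15·t^4 - 16·t^3 - 3·t^2 + 10·t + 5. De l'équation de la vitesse v(t) = 15·t^4 - 16·t^3 - 3·t^2 + 10·t + 5, nous substituons t = 3 pour obtenir v = 791.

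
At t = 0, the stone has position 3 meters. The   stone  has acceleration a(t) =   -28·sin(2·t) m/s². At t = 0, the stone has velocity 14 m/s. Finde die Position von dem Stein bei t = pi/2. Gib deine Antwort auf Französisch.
En partant de l'accélération a(t) = -28·sin(2·t), nous prenons 2 intégrales. L'intégrale de l'accélération est la vitesse. En utilisant v(0) = 14, nous obtenons v(t) = 14·cos(2·t). En intégrant la vitesse et en utilisant la condition initiale x(0) = 3, nous obtenons x(t) = 7·sin(2·t) + 3. Nous avons la position x(t) = 7·sin(2·t) + 3. En substituant t = pi/2: x(pi/2) = 3.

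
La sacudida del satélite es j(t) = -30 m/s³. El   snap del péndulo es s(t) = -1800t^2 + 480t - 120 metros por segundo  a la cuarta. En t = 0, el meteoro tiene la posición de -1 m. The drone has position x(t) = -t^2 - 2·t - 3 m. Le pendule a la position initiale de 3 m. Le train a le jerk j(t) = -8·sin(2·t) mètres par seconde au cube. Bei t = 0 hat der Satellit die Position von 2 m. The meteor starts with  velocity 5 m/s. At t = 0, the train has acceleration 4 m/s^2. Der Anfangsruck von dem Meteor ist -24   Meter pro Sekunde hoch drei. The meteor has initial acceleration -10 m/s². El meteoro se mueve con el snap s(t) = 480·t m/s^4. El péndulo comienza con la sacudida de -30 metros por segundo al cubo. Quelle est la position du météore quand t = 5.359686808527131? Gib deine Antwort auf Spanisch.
Debemos encontrar la integral de nuestra ecuación del snap s(t) = 480·t 4 veces. Integrando el snap y usando la condición inicial j(0) = -24, obtenemos j(t) = 240·t^2 - 24. Tomando ∫j(t)dt y aplicando a(0) = -10, encontramos a(t) = 80·t^3 - 24·t - 10. Tomando ∫a(t)dt y aplicando v(0) = 5, encontramos v(t) = 20·t^4 - 12·t^2 - 10·t + 5. La antiderivada de la velocidad es la posición. Usando x(0) = -1, obtenemos x(t) = 4·t^5 - 4·t^3 - 5·t^2 + 5·t - 1. Tenemos la posición x(t) = 4·t^5 - 4·t^3 - 5·t^2 + 5·t - 1. Sustituyendo t = 5.359686808527131: x(5.359686808527131) = 16957.5028696504.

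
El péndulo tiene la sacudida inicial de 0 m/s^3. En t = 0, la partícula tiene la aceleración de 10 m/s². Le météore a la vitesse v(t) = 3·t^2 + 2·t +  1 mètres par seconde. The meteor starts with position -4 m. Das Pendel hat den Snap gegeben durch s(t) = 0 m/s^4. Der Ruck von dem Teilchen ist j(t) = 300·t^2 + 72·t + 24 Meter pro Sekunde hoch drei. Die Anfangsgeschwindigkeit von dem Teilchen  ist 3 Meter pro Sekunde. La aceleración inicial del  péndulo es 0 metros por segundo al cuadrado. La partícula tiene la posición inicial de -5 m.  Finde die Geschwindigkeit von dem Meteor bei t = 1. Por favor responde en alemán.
Aus der Gleichung für die Geschwindigkeit v(t) = 3·t^2 + 2·t + 1, setzen wir t = 1 ein und erhalten v = 6.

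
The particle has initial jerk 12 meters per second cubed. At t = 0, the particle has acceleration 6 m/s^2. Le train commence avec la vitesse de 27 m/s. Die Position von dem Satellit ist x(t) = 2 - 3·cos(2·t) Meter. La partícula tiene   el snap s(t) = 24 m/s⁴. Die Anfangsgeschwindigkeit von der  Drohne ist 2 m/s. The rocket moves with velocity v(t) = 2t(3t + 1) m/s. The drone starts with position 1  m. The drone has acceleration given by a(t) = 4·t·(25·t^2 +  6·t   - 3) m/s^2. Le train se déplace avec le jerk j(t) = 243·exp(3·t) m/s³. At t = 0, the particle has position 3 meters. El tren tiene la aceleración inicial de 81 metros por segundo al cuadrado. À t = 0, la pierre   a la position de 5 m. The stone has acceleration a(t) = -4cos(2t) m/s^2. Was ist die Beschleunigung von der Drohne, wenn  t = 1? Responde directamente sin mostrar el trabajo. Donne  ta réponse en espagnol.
La respuesta es 112.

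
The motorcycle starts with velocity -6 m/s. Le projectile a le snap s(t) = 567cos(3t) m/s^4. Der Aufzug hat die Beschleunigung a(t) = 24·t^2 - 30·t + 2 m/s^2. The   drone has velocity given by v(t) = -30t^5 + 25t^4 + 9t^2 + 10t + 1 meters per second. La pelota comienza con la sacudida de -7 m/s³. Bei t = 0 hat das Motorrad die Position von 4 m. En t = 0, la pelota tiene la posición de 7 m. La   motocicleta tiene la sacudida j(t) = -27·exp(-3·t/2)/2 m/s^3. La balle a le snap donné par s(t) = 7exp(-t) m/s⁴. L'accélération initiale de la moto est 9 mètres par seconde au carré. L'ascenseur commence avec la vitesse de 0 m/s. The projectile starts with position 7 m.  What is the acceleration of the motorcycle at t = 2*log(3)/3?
To find the answer, we compute 1 antiderivative of j(t) = -27·exp(-3·t/2)/2. Finding the integral of j(t) and using a(0) = 9: a(t) = 9·exp(-3·t/2). Using a(t) = 9·exp(-3·t/2) and substituting t = 2*log(3)/3, we find a = 3.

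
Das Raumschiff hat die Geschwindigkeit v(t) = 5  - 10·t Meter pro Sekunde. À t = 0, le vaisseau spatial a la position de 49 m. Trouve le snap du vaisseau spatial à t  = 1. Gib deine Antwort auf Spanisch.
Debemos derivar nuestra ecuación de la velocidad v(t) = 5 - 10·t 3 veces. La derivada de la velocidad da la aceleración: a(t) = -10. Tomando d/dt de a(t), encontramos j(t) = 0. La derivada de la sacudida da el snap: s(t) = 0. De la ecuación del snap s(t) = 0, sustituimos t = 1 para obtener s = 0.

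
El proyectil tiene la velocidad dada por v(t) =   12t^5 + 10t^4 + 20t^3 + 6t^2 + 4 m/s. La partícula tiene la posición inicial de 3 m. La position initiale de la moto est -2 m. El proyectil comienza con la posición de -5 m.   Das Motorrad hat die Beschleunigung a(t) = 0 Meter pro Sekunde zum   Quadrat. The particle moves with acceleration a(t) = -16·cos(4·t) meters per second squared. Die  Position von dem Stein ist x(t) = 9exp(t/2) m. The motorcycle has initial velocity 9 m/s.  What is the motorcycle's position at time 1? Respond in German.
Wir müssen unsere Gleichung für die Beschleunigung a(t) = 0 2-mal integrieren. Das Integral von der Beschleunigung, mit v(0) = 9, ergibt die Geschwindigkeit: v(t) = 9. Mit ∫v(t)dt und Anwendung von x(0) = -2, finden wir x(t) = 9·t - 2. Wir haben die Position x(t) = 9·t - 2. Durch Einsetzen von t = 1: x(1) = 7.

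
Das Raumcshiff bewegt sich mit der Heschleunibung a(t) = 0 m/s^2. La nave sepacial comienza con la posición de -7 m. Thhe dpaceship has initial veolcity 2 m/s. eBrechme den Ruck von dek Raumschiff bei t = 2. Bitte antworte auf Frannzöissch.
En partant de l'accélération a(t) = 0, nous prenons 1 dérivée. En prenant d/dt de a(t), nous trouvons j(t) = 0. En utilisant j(t) = 0 et en substituant t = 2, nous trouvons j = 0.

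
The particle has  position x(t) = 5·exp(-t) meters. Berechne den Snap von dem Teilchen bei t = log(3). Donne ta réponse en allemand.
Wir müssen unsere Gleichung für die Position x(t) = 5·exp(-t) 4-mal ableiten. Durch Ableiten von der Position erhalten wir die Geschwindigkeit: v(t) = -5·exp(-t). Durch Ableiten von der Geschwindigkeit erhalten wir die Beschleunigung: a(t) = 5·exp(-t). Die Ableitung von der Beschleunigung ergibt den Ruck: j(t) = -5·exp(-t). Mit d/dt von j(t) finden wir s(t) = 5·exp(-t). Aus der Gleichung für den Snap s(t) = 5·exp(-t), setzen wir t = log(3) ein und erhalten s = 5/3.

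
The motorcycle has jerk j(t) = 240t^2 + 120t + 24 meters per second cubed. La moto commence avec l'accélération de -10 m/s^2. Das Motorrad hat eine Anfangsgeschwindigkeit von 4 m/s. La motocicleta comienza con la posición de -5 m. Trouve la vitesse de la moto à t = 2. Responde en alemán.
Wir müssen unsere Gleichung für den Ruck j(t) = 240·t^2 + 120·t + 24 2-mal integrieren. Das Integral von dem Ruck ist die Beschleunigung. Mit a(0) = -10 erhalten wir a(t) = 80·t^3 + 60·t^2 + 24·t - 10. Das Integral von der Beschleunigung ist die Geschwindigkeit. Mit v(0) = 4 erhalten wir v(t) = 20·t^4 + 20·t^3 + 12·t^2 - 10·t + 4. Wir haben die Geschwindigkeit v(t) = 20·t^4 + 20·t^3 + 12·t^2 - 10·t + 4. Durch Einsetzen von t = 2: v(2) = 512.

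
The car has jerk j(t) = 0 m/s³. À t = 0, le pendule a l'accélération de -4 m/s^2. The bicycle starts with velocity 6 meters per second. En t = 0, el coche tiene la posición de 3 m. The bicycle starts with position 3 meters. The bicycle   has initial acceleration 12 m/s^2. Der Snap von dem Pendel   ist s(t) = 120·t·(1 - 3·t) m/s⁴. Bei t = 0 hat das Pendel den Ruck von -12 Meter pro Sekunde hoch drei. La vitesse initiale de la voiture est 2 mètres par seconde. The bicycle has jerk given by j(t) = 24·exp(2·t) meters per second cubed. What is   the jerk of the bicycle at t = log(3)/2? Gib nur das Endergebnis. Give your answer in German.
Bei t = log(3)/2, j = 72.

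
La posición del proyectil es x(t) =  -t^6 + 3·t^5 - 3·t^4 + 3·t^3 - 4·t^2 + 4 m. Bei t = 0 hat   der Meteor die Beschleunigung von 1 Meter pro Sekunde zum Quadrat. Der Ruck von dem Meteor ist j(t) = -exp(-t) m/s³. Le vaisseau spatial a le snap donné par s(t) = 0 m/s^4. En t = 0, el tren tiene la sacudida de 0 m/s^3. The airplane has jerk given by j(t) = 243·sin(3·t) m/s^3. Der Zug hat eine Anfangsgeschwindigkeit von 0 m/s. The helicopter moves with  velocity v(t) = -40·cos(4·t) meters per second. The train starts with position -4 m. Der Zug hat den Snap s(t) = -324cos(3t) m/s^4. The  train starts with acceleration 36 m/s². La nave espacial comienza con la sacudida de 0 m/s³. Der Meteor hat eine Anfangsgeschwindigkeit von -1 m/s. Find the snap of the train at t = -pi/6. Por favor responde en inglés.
From the given snap equation s(t) = -324·cos(3·t), we substitute t = -pi/6 to get s = 0.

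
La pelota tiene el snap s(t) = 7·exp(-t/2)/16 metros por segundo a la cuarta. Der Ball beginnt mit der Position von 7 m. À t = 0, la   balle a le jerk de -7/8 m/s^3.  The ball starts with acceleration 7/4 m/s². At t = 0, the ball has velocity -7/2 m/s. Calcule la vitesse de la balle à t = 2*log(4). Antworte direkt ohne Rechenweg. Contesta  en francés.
La vitesse à t = 2*log(4) est v = -7/8.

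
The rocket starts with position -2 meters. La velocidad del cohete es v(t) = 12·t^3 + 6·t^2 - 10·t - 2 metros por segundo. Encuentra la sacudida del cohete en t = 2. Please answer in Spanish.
Debemos derivar nuestra ecuación de la velocidad v(t) = 12·t^3 + 6·t^2 - 10·t - 2 2 veces. Tomando d/dt de v(t), encontramos a(t) = 36·t^2 + 12·t - 10. La derivada de la aceleración da la sacudida: j(t) = 72·t + 12. Usando j(t) = 72·t + 12 y sustituyendo t = 2, encontramos j = 156.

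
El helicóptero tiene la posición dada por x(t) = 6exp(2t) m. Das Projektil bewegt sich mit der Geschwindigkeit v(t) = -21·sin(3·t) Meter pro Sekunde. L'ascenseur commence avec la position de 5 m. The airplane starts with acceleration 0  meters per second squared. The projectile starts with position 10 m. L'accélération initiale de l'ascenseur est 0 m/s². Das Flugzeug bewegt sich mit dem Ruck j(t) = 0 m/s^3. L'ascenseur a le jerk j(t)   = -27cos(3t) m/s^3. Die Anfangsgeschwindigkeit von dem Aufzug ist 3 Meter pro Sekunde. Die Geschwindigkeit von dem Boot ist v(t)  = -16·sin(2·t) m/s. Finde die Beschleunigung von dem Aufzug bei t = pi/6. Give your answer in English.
To find the answer, we compute 1 antiderivative of j(t) = -27·cos(3·t). Taking ∫j(t)dt and applying a(0) = 0, we find a(t) = -9·sin(3·t). Using a(t) = -9·sin(3·t) and substituting t = pi/6, we find a = -9.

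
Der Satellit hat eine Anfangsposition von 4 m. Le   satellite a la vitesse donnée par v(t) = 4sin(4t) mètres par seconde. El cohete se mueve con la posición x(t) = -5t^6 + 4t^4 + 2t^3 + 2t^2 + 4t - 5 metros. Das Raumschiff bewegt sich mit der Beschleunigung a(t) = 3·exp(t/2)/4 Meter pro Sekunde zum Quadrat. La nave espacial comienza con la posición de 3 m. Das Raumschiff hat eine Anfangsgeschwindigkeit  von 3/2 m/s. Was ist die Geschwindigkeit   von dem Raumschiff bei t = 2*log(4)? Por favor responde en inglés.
We need to integrate our acceleration equation a(t) = 3·exp(t/2)/4 1 time. Taking ∫a(t)dt and applying v(0) = 3/2, we find v(t) = 3·exp(t/2)/2. We have velocity v(t) = 3·exp(t/2)/2. Substituting t = 2*log(4): v(2*log(4)) = 6.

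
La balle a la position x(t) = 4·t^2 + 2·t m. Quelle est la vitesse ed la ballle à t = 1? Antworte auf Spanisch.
Partiendo de la posición x(t) = 4·t^2 + 2·t, tomamos 1 derivada. La derivada de la posición da la velocidad: v(t) = 8·t + 2. Tenemos la velocidad v(t) = 8·t + 2. Sustituyendo t = 1: v(1) = 10.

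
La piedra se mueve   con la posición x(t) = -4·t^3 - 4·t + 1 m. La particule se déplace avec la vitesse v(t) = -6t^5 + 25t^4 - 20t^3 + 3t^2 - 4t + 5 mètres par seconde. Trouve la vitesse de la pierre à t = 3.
Pour résoudre ceci, nous devons prendre 1 dérivée de notre équation de la position x(t) = -4·t^3 - 4·t + 1. La dérivée de la position donne la vitesse: v(t) = -12·t^2 - 4. En utilisant v(t) = -12·t^2 - 4 et en substituant t = 3, nous trouvons v = -112.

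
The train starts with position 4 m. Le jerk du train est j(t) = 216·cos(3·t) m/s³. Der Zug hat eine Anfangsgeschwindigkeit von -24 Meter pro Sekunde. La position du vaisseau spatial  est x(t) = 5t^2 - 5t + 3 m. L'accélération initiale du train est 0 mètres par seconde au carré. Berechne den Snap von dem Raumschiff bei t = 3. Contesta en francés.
Pour résoudre ceci, nous devons prendre 4 dérivées de notre équation de la position x(t) = 5·t^2 - 5·t + 3. En prenant d/dt de x(t), nous trouvons v(t) = 10·t - 5. En prenant d/dt de v(t), nous trouvons a(t) = 10. La dérivée de l'accélération donne le jerk: j(t) = 0. En prenant d/dt de j(t), nous trouvons s(t) = 0. De l'équation du snap s(t) = 0, nous substituons t = 3 pour obtenir s = 0.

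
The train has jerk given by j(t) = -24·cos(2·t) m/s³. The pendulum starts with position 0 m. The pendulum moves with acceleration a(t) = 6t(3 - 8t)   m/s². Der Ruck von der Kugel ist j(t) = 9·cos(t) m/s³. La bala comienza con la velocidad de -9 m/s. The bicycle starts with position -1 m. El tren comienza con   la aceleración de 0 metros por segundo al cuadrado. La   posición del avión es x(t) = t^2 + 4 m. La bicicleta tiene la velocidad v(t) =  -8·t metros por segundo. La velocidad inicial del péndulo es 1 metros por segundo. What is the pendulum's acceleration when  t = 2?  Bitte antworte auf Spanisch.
Tenemos la aceleración a(t) = 6·t·(3 - 8·t). Sustituyendo t = 2: a(2) = -156.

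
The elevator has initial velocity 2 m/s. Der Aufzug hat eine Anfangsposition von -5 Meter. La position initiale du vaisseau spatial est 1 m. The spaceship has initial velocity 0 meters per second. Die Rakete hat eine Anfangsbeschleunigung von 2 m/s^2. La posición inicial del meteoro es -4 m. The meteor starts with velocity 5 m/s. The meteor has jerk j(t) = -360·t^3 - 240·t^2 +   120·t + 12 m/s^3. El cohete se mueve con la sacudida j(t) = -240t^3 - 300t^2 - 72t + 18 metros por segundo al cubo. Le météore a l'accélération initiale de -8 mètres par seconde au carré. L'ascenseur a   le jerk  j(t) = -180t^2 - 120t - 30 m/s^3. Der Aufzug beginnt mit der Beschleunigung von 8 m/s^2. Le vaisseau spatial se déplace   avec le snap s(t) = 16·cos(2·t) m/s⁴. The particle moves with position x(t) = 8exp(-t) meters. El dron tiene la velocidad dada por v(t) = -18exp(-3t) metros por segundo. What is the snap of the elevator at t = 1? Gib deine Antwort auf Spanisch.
Partiendo de la sacudida j(t) = -180·t^2 - 120·t - 30, tomamos 1 derivada. Derivando la sacudida, obtenemos el snap: s(t) = -360·t - 120. Tenemos el snap s(t) = -360·t - 120. Sustituyendo t = 1: s(1) = -480.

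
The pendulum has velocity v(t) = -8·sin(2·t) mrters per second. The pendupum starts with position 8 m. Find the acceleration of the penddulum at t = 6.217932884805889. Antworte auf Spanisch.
Debemos derivar nuestra ecuación de la velocidad v(t) = -8·sin(2·t) 1 vez. Tomando d/dt de v(t), encontramos a(t) = -16·cos(2·t). De la ecuación de la aceleración a(t) = -16·cos(2·t), sustituimos t = 6.217932884805889 para obtener a = -15.8639411558845.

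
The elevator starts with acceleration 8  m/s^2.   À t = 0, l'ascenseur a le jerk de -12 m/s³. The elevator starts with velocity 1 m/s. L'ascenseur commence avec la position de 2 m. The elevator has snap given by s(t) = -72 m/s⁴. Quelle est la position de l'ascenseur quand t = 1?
Pour résoudre ceci, nous devons prendre 4 primitives de notre équation du snap s(t) = -72. En prenant ∫s(t)dt et en appliquant j(0) = -12, nous trouvons j(t) = -72·t - 12. La primitive du jerk est l'accélération. En utilisant a(0) = 8, nous obtenons a(t) = -36·t^2 - 12·t + 8. En prenant ∫a(t)dt et en appliquant v(0) = 1, nous trouvons v(t) = -12·t^3 - 6·t^2 + 8·t + 1. En prenant ∫v(t)dt et en appliquant x(0) = 2, nous trouvons x(t) = -3·t^4 - 2·t^3 + 4·t^2 + t + 2. De l'équation de la position x(t) = -3·t^4 - 2·t^3 + 4·t^2 + t + 2, nous substituons t = 1 pour obtenir x = 2.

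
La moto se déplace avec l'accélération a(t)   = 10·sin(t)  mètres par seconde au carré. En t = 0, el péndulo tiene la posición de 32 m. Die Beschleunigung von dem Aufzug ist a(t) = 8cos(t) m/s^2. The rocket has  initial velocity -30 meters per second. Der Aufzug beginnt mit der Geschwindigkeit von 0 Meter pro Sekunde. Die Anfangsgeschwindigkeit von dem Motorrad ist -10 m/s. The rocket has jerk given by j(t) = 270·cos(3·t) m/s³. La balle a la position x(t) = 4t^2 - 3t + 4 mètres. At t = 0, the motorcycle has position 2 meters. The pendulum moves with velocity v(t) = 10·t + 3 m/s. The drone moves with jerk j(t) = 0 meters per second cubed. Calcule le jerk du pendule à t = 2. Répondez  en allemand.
Um dies zu lösen, müssen wir 2 Ableitungen unserer Gleichung für die Geschwindigkeit v(t) = 10·t + 3 nehmen. Die Ableitung von der Geschwindigkeit ergibt die Beschleunigung: a(t) = 10. Mit d/dt von a(t) finden wir j(t) = 0. Wir haben den Ruck j(t) = 0. Durch Einsetzen von t = 2: j(2) = 0.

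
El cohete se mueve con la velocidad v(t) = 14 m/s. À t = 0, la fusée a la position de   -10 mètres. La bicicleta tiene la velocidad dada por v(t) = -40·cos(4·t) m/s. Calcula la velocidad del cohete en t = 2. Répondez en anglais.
Using v(t) = 14 and substituting t = 2, we find v = 14.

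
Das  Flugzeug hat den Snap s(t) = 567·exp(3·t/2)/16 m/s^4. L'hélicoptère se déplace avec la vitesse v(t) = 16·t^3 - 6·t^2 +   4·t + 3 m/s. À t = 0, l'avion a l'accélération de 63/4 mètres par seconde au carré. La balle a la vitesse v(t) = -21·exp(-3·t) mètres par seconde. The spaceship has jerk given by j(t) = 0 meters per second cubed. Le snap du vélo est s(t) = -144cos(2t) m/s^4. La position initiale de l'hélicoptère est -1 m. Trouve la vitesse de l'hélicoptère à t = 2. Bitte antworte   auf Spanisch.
Tenemos la velocidad v(t) = 16·t^3 - 6·t^2 + 4·t + 3. Sustituyendo t = 2: v(2) = 115.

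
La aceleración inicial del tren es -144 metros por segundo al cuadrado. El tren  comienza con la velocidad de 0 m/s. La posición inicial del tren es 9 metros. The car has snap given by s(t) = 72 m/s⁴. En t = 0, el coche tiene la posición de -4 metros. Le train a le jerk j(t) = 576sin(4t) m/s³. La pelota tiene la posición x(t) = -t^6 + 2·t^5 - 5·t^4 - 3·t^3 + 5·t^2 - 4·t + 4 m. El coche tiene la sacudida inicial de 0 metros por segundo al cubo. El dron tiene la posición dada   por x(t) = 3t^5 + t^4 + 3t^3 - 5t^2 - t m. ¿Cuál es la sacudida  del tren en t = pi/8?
De la ecuación de la sacudida j(t) = 576·sin(4·t), sustituimos t = pi/8 para obtener j = 576.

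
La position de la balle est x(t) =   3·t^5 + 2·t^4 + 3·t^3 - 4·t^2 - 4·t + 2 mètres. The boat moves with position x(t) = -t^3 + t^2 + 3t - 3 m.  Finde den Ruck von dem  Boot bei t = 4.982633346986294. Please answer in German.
Ausgehend von der Position x(t) = -t^3 + t^2 + 3·t - 3, nehmen wir 3 Ableitungen. Mit d/dt von x(t) finden wir v(t) = -3·t^2 + 2·t + 3. Die Ableitung von der Geschwindigkeit ergibt die Beschleunigung: a(t) = 2 - 6·t. Die Ableitung von der Beschleunigung ergibt den Ruck: j(t) = -6. Wir haben den Ruck j(t) = -6. Durch Einsetzen von t = 4.982633346986294: j(4.982633346986294) = -6.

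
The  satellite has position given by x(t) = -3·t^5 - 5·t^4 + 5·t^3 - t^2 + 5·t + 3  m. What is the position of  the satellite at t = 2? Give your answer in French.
De l'équation de la position x(t) = -3·t^5 - 5·t^4 + 5·t^3 - t^2 + 5·t + 3, nous substituons t = 2 pour obtenir x = -127.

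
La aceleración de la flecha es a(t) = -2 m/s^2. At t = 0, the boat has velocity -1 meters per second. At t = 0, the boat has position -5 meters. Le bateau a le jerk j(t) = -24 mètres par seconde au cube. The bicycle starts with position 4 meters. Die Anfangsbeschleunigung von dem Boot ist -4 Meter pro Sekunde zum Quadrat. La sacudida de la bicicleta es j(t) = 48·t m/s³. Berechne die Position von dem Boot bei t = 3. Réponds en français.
En partant du jerk j(t) = -24, nous prenons 3 primitives. En intégrant le jerk et en utilisant la condition initiale a(0) = -4, nous obtenons a(t) = -24·t - 4. En intégrant l'accélération et en utilisant la condition initiale v(0) = -1, nous obtenons v(t) = -12·t^2 - 4·t - 1. En prenant ∫v(t)dt et en appliquant x(0) = -5, nous trouvons x(t) = -4·t^3 - 2·t^2 - t - 5. Nous avons la position x(t) = -4·t^3 - 2·t^2 - t - 5. En substituant t = 3: x(3) = -134.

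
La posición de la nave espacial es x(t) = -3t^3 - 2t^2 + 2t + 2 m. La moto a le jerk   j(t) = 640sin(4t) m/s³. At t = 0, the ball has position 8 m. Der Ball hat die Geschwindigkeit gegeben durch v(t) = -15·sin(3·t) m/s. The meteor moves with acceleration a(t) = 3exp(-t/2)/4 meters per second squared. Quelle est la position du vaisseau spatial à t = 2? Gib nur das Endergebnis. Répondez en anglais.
At t = 2, x = -26.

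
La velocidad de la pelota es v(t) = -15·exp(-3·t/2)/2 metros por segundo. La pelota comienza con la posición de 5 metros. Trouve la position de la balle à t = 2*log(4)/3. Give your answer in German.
Wir müssen unsere Gleichung für die Geschwindigkeit v(t) = -15·exp(-3·t/2)/2 1-mal integrieren. Durch Integration von der Geschwindigkeit und Verwendung der Anfangsbedingung x(0) = 5, erhalten wir x(t) = 5·exp(-3·t/2). Aus der Gleichung für die Position x(t) = 5·exp(-3·t/2), setzen wir t = 2*log(4)/3 ein und erhalten x = 5/4.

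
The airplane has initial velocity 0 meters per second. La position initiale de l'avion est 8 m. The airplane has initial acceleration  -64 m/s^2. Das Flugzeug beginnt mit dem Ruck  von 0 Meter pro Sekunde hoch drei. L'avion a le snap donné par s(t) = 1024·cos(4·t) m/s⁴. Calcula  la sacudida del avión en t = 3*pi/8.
Necesitamos integrar nuestra ecuación del snap s(t) = 1024·cos(4·t) 1 vez. La antiderivada del snap, con j(0) = 0, da la sacudida: j(t) = 256·sin(4·t). Usando j(t) = 256·sin(4·t) y sustituyendo t = 3*pi/8, encontramos j = -256.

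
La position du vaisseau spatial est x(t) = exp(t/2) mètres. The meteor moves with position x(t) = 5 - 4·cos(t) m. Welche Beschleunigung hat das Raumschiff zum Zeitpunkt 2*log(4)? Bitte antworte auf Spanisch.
Para resolver esto, necesitamos tomar 2 derivadas de nuestra ecuación de la posición x(t) = exp(t/2). Derivando la posición, obtenemos la velocidad: v(t) = exp(t/2)/2. Derivando la velocidad, obtenemos la aceleración: a(t) = exp(t/2)/4. De la ecuación de la aceleración a(t) = exp(t/2)/4, sustituimos t = 2*log(4) para obtener a = 1.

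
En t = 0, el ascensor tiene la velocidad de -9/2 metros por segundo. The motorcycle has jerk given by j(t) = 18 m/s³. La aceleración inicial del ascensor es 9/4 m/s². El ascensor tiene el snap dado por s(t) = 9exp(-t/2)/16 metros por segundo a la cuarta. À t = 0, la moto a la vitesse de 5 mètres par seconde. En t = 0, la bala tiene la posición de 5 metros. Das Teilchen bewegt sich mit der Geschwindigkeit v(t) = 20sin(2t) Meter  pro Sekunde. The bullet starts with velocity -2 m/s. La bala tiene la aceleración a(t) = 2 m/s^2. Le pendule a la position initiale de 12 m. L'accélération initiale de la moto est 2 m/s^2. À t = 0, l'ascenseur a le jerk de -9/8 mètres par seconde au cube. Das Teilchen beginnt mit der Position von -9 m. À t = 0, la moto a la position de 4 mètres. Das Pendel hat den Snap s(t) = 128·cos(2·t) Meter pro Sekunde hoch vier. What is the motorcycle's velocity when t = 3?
We need to integrate our jerk equation j(t) = 18 2 times. Integrating jerk and using the initial condition a(0) = 2, we get a(t) = 18·t + 2. Integrating acceleration and using the initial condition v(0) = 5, we get v(t) = 9·t^2 + 2·t + 5. We have velocity v(t) = 9·t^2 + 2·t + 5. Substituting t = 3: v(3) = 92.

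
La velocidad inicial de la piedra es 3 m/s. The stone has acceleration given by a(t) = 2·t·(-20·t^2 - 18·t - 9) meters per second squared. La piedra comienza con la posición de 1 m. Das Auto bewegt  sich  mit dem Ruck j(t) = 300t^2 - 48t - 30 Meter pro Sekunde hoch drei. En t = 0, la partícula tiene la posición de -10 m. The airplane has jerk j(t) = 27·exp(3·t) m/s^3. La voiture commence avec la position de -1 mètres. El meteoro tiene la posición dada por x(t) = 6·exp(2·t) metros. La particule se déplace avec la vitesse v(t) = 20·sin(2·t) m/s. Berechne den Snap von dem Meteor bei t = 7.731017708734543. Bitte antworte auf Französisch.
Nous devons dériver notre équation de la position x(t) = 6·exp(2·t) 4 fois. La dérivée de la position donne la vitesse: v(t) = 12·exp(2·t). La dérivée de la vitesse donne l'accélération: a(t) = 24·exp(2·t). La dérivée de l'accélération donne le jerk: j(t) = 48·exp(2·t). En dérivant le jerk, nous obtenons le snap: s(t) = 96·exp(2·t). En utilisant s(t) = 96·exp(2·t) et en substituant t = 7.731017708734543, nous trouvons s = 498135959.581969.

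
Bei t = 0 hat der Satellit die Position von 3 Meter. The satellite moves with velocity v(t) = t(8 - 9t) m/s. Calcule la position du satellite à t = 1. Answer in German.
Um dies zu lösen, müssen wir 1 Stammfunktion unserer Gleichung für die Geschwindigkeit v(t) = t·(8 - 9·t) finden. Die Stammfunktion von der Geschwindigkeit, mit x(0) = 3, ergibt die Position: x(t) = -3·t^3 + 4·t^2 + 3. Mit x(t) = -3·t^3 + 4·t^2 + 3 und Einsetzen von t = 1, finden wir x = 4.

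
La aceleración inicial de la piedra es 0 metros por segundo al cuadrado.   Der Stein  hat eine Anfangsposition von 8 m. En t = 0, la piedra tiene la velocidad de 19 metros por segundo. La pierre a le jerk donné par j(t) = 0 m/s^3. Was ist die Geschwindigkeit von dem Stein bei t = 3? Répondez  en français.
Nous devons trouver l'intégrale de notre équation du jerk j(t) = 0 2 fois. La primitive du jerk est l'accélération. En utilisant a(0) = 0, nous obtenons a(t) = 0. L'intégrale de l'accélération, avec v(0) = 19, donne la vitesse: v(t) = 19. En utilisant v(t) = 19 et en substituant t = 3, nous trouvons v = 19.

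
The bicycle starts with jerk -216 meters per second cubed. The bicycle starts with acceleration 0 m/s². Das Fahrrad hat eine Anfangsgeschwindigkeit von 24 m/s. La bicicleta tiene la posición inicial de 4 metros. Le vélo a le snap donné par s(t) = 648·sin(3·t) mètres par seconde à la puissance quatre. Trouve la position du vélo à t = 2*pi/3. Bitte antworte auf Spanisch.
Debemos encontrar la antiderivada de nuestra ecuación del snap s(t) = 648·sin(3·t) 4 veces. La integral del snap, con j(0) = -216, da la sacudida: j(t) = -216·cos(3·t). Tomando ∫j(t)dt y aplicando a(0) = 0, encontramos a(t) = -72·sin(3·t). La antiderivada de la aceleración es la velocidad. Usando v(0) = 24, obtenemos v(t) = 24·cos(3·t). La antiderivada de la velocidad es la posición. Usando x(0) = 4, obtenemos x(t) = 8·sin(3·t) + 4. Tenemos la posición x(t) = 8·sin(3·t) + 4. Sustituyendo t = 2*pi/3: x(2*pi/3) = 4.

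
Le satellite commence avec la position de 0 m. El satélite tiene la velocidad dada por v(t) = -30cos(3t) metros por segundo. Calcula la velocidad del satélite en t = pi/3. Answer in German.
Aus der Gleichung für die Geschwindigkeit v(t) = -30·cos(3·t), setzen wir t = pi/3 ein und erhalten v = 30.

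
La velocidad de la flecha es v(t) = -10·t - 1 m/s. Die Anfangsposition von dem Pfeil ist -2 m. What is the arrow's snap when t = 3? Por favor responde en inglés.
We must differentiate our velocity equation v(t) = -10·t - 1 3 times. The derivative of velocity gives acceleration: a(t) = -10. Differentiating acceleration, we get jerk: j(t) = 0. The derivative of jerk gives snap: s(t) = 0. From the given snap equation s(t) = 0, we substitute t = 3 to get s = 0.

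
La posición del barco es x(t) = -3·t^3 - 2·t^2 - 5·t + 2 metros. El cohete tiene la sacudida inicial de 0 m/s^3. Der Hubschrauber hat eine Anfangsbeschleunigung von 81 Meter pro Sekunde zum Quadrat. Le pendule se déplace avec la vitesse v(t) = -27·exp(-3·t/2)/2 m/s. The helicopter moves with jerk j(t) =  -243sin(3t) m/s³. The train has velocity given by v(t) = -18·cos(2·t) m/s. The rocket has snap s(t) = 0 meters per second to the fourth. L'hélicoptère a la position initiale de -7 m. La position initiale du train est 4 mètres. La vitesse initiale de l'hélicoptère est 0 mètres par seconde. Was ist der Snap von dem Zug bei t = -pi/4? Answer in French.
Nous devons dériver notre équation de la vitesse v(t) = -18·cos(2·t) 3 fois. En dérivant la vitesse, nous obtenons l'accélération: a(t) = 36·sin(2·t). La dérivée de l'accélération donne le jerk: j(t) = 72·cos(2·t). La dérivée du jerk donne le snap: s(t) = -144·sin(2·t). En utilisant s(t) = -144·sin(2·t) et en substituant t = -pi/4, nous trouvons s = 144.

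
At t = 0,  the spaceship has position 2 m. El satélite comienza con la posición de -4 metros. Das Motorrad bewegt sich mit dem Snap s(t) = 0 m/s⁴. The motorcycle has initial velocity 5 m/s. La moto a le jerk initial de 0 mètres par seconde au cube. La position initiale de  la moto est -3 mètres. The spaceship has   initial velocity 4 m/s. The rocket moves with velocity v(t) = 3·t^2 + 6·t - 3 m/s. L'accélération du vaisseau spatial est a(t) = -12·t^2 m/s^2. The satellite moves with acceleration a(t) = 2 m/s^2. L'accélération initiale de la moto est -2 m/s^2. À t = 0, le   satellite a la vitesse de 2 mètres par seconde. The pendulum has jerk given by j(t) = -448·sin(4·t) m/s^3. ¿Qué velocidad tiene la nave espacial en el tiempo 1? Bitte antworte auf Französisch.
Pour résoudre ceci, nous devons prendre 1 primitive de notre équation de l'accélération a(t) = -12·t^2. L'intégrale de l'accélération, avec v(0) = 4, donne la vitesse: v(t) = 4 - 4·t^3. De l'équation de la vitesse v(t) = 4 - 4·t^3, nous substituons t = 1 pour obtenir v = 0.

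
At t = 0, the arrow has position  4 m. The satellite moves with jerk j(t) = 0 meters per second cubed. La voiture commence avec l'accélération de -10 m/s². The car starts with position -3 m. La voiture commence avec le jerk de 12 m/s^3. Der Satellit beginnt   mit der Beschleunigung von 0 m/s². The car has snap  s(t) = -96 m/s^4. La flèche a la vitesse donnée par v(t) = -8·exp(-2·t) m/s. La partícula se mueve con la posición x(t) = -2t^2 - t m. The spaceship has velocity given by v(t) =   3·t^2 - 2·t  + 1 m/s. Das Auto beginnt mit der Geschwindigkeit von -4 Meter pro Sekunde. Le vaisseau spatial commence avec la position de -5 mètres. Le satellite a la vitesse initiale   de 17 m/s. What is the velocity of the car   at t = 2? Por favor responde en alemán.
Wir müssen das Integral unserer Gleichung für den Snap s(t) = -96 3-mal finden. Das Integral von dem Snap, mit j(0) = 12, ergibt den Ruck: j(t) = 12 - 96·t. Mit ∫j(t)dt und Anwendung von a(0) = -10, finden wir a(t) = -48·t^2 + 12·t - 10. Das Integral von der Beschleunigung ist die Geschwindigkeit. Mit v(0) = -4 erhalten wir v(t) = -16·t^3 + 6·t^2 - 10·t - 4. Mit v(t) = -16·t^3 + 6·t^2 - 10·t - 4 und Einsetzen von t = 2, finden wir v = -128.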